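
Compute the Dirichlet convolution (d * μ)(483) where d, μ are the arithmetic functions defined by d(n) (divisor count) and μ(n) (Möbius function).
(d * μ)(483) = 1

Divisors of 483: [1, 3, 7, 21, 23, 69, 161, 483]. For each d | 483:
  d = 1: d(1) · μ(483/1) = 1 · -1 = -1
  d = 3: d(3) · μ(483/3) = 2 · 1 = 2
  d = 7: d(7) · μ(483/7) = 2 · 1 = 2
  d = 21: d(21) · μ(483/21) = 4 · -1 = -4
  d = 23: d(23) · μ(483/23) = 2 · 1 = 2
  d = 69: d(69) · μ(483/69) = 4 · -1 = -4
  d = 161: d(161) · μ(483/161) = 4 · -1 = -4
  d = 483: d(483) · μ(483/483) = 8 · 1 = 8
Summing: (d * μ)(483) = -1 + 2 + 2 + -4 + 2 + -4 + -4 + 8 = 1.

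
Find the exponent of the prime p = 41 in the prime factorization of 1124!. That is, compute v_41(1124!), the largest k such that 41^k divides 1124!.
v_41(1124!) = 27

Legendre's formula: v_p(n!) = Σ_{k ≥ 1} ⌊n / p^k⌋. For p = 41, n = 1124, the terms are:
  ⌊1124/41^1⌋ = ⌊1124/41⌋ = 27
(the next term ⌊1124/41^2⌋ = 0, terminating the sum). Summing: v_41(1124!) = 27 = 27.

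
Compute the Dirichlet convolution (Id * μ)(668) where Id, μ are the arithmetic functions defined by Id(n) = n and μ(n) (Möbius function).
(Id * μ)(668) = 332

Divisors of 668: [1, 2, 4, 167, 334, 668]. For each d | 668:
  d = 1: Id(1) · μ(668/1) = 1 · 0 = 0
  d = 2: Id(2) · μ(668/2) = 2 · 1 = 2
  d = 4: Id(4) · μ(668/4) = 4 · -1 = -4
  d = 167: Id(167) · μ(668/167) = 167 · 0 = 0
  d = 334: Id(334) · μ(668/334) = 334 · -1 = -334
  d = 668: Id(668) · μ(668/668) = 668 · 1 = 668
Summing: (Id * μ)(668) = 0 + 2 + -4 + 0 + -334 + 668 = 332.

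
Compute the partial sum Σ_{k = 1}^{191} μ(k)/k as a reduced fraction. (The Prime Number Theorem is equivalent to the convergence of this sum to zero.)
Σ μ(k)/k = -420739552915294928774241207455396214980695624016399287527924921993022991/27128766892785789697356865495675641342069048639462920399809650408428403405

Values of μ(k) for 1 ≤ k ≤ 191: μ(1) = 1, μ(2) = -1, μ(3) = -1, μ(5) = -1, μ(6) = 1, μ(7) = -1, μ(10) = 1, μ(11) = -1, μ(13) = -1, μ(14) = 1, μ(15) = 1, μ(17) = -1, μ(19) = -1, μ(21) = 1, μ(22) = 1, μ(23) = -1, μ(26) = 1, μ(29) = -1, μ(30) = -1, μ(31) = -1, μ(33) = 1, μ(34) = 1, μ(35) = 1, μ(37) = -1, μ(38) = 1, μ(39) = 1, μ(41) = -1, μ(42) = -1, μ(43) = -1, μ(46) = 1, μ(47) = -1, μ(51) = 1, μ(53) = -1, μ(55) = 1, μ(57) = 1, μ(58) = 1, μ(59) = -1, μ(61) = -1, μ(62) = 1, μ(65) = 1, μ(66) = -1, μ(67) = -1, μ(69) = 1, μ(70) = -1, μ(71) = -1, μ(73) = -1, μ(74) = 1, μ(77) = 1, μ(78) = -1, μ(79) = -1, μ(82) = 1, μ(83) = -1, μ(85) = 1, μ(86) = 1, μ(87) = 1, μ(89) = -1, μ(91) = 1, μ(93) = 1, μ(94) = 1, μ(95) = 1, μ(97) = -1, μ(101) = -1, μ(102) = -1, μ(103) = -1, μ(105) = -1, μ(106) = 1, μ(107) = -1, μ(109) = -1, μ(110) = -1, μ(111) = 1, μ(113) = -1, μ(114) = -1, μ(115) = 1, μ(118) = 1, μ(119) = 1, μ(122) = 1, μ(123) = 1, μ(127) = -1, μ(129) = 1, μ(130) = -1, μ(131) = -1, μ(133) = 1, μ(134) = 1, μ(137) = -1, μ(138) = -1, μ(139) = -1, μ(141) = 1, μ(142) = 1, μ(143) = 1, μ(145) = 1, μ(146) = 1, μ(149) = -1, μ(151) = -1, μ(154) = -1, μ(155) = 1, μ(157) = -1, μ(158) = 1, μ(159) = 1, μ(161) = 1, μ(163) = -1, μ(165) = -1, μ(166) = 1, μ(167) = -1, μ(170) = -1, μ(173) = -1, μ(174) = -1, μ(177) = 1, μ(178) = 1, μ(179) = -1, μ(181) = -1, μ(182) = -1, μ(183) = 1, μ(185) = 1, μ(186) = -1, μ(187) = 1, μ(190) = -1, μ(191) = -1, with μ = 0 on non-squarefree integers. Summing μ(k)/k for k where μ(k) ≠ 0 gives -420739552915294928774241207455396214980695624016399287527924921993022991/27128766892785789697356865495675641342069048639462920399809650408428403405 ≈ -0.0155. (PNT ⟺ this sum → 0 as n → ∞.)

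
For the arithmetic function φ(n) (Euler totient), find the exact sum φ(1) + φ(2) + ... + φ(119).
Σ_{n ≤ 119} φ(n) = 4354

Compute φ(n) for each 1 ≤ n ≤ 119: φ(1) = 1, φ(2) = 1, φ(3) = 2, φ(4) = 2, φ(5) = 4, φ(6) = 2, φ(7) = 6, φ(8) = 4, φ(9) = 6, φ(10) = 4, φ(11) = 10, φ(12) = 4, φ(13) = 12, φ(14) = 6, φ(15) = 8, φ(16) = 8, φ(17) = 16, φ(18) = 6, φ(19) = 18, φ(20) = 8, φ(21) = 12, φ(22) = 10, φ(23) = 22, φ(24) = 8, φ(25) = 20, φ(26) = 12, φ(27) = 18, φ(28) = 12, φ(29) = 28, φ(30) = 8, φ(31) = 30, φ(32) = 16, φ(33) = 20, φ(34) = 16, φ(35) = 24, φ(36) = 12, φ(37) = 36, φ(38) = 18, φ(39) = 24, φ(40) = 16, φ(41) = 40, φ(42) = 12, φ(43) = 42, φ(44) = 20, φ(45) = 24, φ(46) = 22, φ(47) = 46, φ(48) = 16, φ(49) = 42, φ(50) = 20, φ(51) = 32, φ(52) = 24, φ(53) = 52, φ(54) = 18, φ(55) = 40, φ(56) = 24, φ(57) = 36, φ(58) = 28, φ(59) = 58, φ(60) = 16, φ(61) = 60, φ(62) = 30, φ(63) = 36, φ(64) = 32, φ(65) = 48, φ(66) = 20, φ(67) = 66, φ(68) = 32, φ(69) = 44, φ(70) = 24, φ(71) = 70, φ(72) = 24, φ(73) = 72, φ(74) = 36, φ(75) = 40, φ(76) = 36, φ(77) = 60, φ(78) = 24, φ(79) = 78, φ(80) = 32, φ(81) = 54, φ(82) = 40, φ(83) = 82, φ(84) = 24, φ(85) = 64, φ(86) = 42, φ(87) = 56, φ(88) = 40, φ(89) = 88, φ(90) = 24, φ(91) = 72, φ(92) = 44, φ(93) = 60, φ(94) = 46, φ(95) = 72, φ(96) = 32, φ(97) = 96, φ(98) = 42, φ(99) = 60, φ(100) = 40, φ(101) = 100, φ(102) = 32, φ(103) = 102, φ(104) = 48, φ(105) = 48, φ(106) = 52, φ(107) = 106, φ(108) = 36, φ(109) = 108, φ(110) = 40, φ(111) = 72, φ(112) = 48, φ(113) = 112, φ(114) = 36, φ(115) = 88, φ(116) = 56, φ(117) = 72, φ(118) = 58, φ(119) = 96. Summing all 119 values: 4354. (Average order: Σ_{n ≤ x} φ(n) ~ (3/π²) x². For x = 119, (3/π²)·119² ≈ 4304.43.)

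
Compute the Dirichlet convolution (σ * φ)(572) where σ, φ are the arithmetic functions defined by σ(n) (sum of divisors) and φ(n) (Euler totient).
(σ * φ)(572) = 6864

Divisors of 572: [1, 2, 4, 11, 13, 22, 26, 44, 52, 143, 286, 572]. For each d | 572:
  d = 1: σ(1) · φ(572/1) = 1 · 240 = 240
  d = 2: σ(2) · φ(572/2) = 3 · 120 = 360
  d = 4: σ(4) · φ(572/4) = 7 · 120 = 840
  d = 11: σ(11) · φ(572/11) = 12 · 24 = 288
  d = 13: σ(13) · φ(572/13) = 14 · 20 = 280
  d = 22: σ(22) · φ(572/22) = 36 · 12 = 432
  d = 26: σ(26) · φ(572/26) = 42 · 10 = 420
  d = 44: σ(44) · φ(572/44) = 84 · 12 = 1008
  d = 52: σ(52) · φ(572/52) = 98 · 10 = 980
  d = 143: σ(143) · φ(572/143) = 168 · 2 = 336
  d = 286: σ(286) · φ(572/286) = 504 · 1 = 504
  d = 572: σ(572) · φ(572/572) = 1176 · 1 = 1176
Summing: (σ * φ)(572) = 240 + 360 + 840 + 288 + 280 + 432 + 420 + 1008 + 980 + 336 + 504 + 1176 = 6864.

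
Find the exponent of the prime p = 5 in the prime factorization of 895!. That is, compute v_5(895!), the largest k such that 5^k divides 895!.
v_5(895!) = 222

Legendre's formula: v_p(n!) = Σ_{k ≥ 1} ⌊n / p^k⌋. For p = 5, n = 895, the terms are:
  ⌊895/5^1⌋ = ⌊895/5⌋ = 179
  ⌊895/5^2⌋ = ⌊895/25⌋ = 35
  ⌊895/5^3⌋ = ⌊895/125⌋ = 7
  ⌊895/5^4⌋ = ⌊895/625⌋ = 1
(the next term ⌊895/5^5⌋ = 0, terminating the sum). Summing: v_5(895!) = 179 + 35 + 7 + 1 = 222.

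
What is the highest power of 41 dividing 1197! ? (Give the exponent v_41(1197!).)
v_41(1197!) = 29

Legendre's formula: v_p(n!) = Σ_{k ≥ 1} ⌊n / p^k⌋. For p = 41, n = 1197, the terms are:
  ⌊1197/41^1⌋ = ⌊1197/41⌋ = 29
(the next term ⌊1197/41^2⌋ = 0, terminating the sum). Summing: v_41(1197!) = 29 = 29.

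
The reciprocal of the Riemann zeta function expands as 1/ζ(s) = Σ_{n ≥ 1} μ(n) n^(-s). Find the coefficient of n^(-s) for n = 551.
μ(551) = 1

Factor n = 551 = 19 · 29. μ(n) = 0 if any exponent ≥ 2 (not squarefree); otherwise μ(n) = (−1)^{ω(n)} where ω(n) is the number of distinct prime factors. Applying: μ(551) = 1.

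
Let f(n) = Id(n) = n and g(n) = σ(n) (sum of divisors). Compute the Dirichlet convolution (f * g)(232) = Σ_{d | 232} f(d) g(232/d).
(Id * σ)(232) = 2891

Divisors of 232: [1, 2, 4, 8, 29, 58, 116, 232]. For each d | 232:
  d = 1: Id(1) · σ(232/1) = 1 · 450 = 450
  d = 2: Id(2) · σ(232/2) = 2 · 210 = 420
  d = 4: Id(4) · σ(232/4) = 4 · 90 = 360
  d = 8: Id(8) · σ(232/8) = 8 · 30 = 240
  d = 29: Id(29) · σ(232/29) = 29 · 15 = 435
  d = 58: Id(58) · σ(232/58) = 58 · 7 = 406
  d = 116: Id(116) · σ(232/116) = 116 · 3 = 348
  d = 232: Id(232) · σ(232/232) = 232 · 1 = 232
Summing: (Id * σ)(232) = 450 + 420 + 360 + 240 + 435 + 406 + 348 + 232 = 2891.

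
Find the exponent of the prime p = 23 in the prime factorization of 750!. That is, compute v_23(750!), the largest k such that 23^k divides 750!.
v_23(750!) = 33

Legendre's formula: v_p(n!) = Σ_{k ≥ 1} ⌊n / p^k⌋. For p = 23, n = 750, the terms are:
  ⌊750/23^1⌋ = ⌊750/23⌋ = 32
  ⌊750/23^2⌋ = ⌊750/529⌋ = 1
(the next term ⌊750/23^3⌋ = 0, terminating the sum). Summing: v_23(750!) = 32 + 1 = 33.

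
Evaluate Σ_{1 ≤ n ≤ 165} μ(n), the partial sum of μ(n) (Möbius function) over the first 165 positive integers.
Σ_{n ≤ 165} μ(n) = -1

Compute μ(n) for each 1 ≤ n ≤ 165: μ(1) = 1, μ(2) = -1, μ(3) = -1, μ(4) = 0, μ(5) = -1, μ(6) = 1, μ(7) = -1, μ(8) = 0, μ(9) = 0, μ(10) = 1, μ(11) = -1, μ(12) = 0, μ(13) = -1, μ(14) = 1, μ(15) = 1, μ(16) = 0, μ(17) = -1, μ(18) = 0, μ(19) = -1, μ(20) = 0, μ(21) = 1, μ(22) = 1, μ(23) = -1, μ(24) = 0, μ(25) = 0, μ(26) = 1, μ(27) = 0, μ(28) = 0, μ(29) = -1, μ(30) = -1, μ(31) = -1, μ(32) = 0, μ(33) = 1, μ(34) = 1, μ(35) = 1, μ(36) = 0, μ(37) = -1, μ(38) = 1, μ(39) = 1, μ(40) = 0, μ(41) = -1, μ(42) = -1, μ(43) = -1, μ(44) = 0, μ(45) = 0, μ(46) = 1, μ(47) = -1, μ(48) = 0, μ(49) = 0, μ(50) = 0, μ(51) = 1, μ(52) = 0, μ(53) = -1, μ(54) = 0, μ(55) = 1, μ(56) = 0, μ(57) = 1, μ(58) = 1, μ(59) = -1, μ(60) = 0, μ(61) = -1, μ(62) = 1, μ(63) = 0, μ(64) = 0, μ(65) = 1, μ(66) = -1, μ(67) = -1, μ(68) = 0, μ(69) = 1, μ(70) = -1, μ(71) = -1, μ(72) = 0, μ(73) = -1, μ(74) = 1, μ(75) = 0, μ(76) = 0, μ(77) = 1, μ(78) = -1, μ(79) = -1, μ(80) = 0, μ(81) = 0, μ(82) = 1, μ(83) = -1, μ(84) = 0, μ(85) = 1, μ(86) = 1, μ(87) = 1, μ(88) = 0, μ(89) = -1, μ(90) = 0, μ(91) = 1, μ(92) = 0, μ(93) = 1, μ(94) = 1, μ(95) = 1, μ(96) = 0, μ(97) = -1, μ(98) = 0, μ(99) = 0, μ(100) = 0, μ(101) = -1, μ(102) = -1, μ(103) = -1, μ(104) = 0, μ(105) = -1, μ(106) = 1, μ(107) = -1, μ(108) = 0, μ(109) = -1, μ(110) = -1, μ(111) = 1, μ(112) = 0, μ(113) = -1, μ(114) = -1, μ(115) = 1, μ(116) = 0, μ(117) = 0, μ(118) = 1, μ(119) = 1, μ(120) = 0, μ(121) = 0, μ(122) = 1, μ(123) = 1, μ(124) = 0, μ(125) = 0, μ(126) = 0, μ(127) = -1, μ(128) = 0, μ(129) = 1, μ(130) = -1, μ(131) = -1, μ(132) = 0, μ(133) = 1, μ(134) = 1, μ(135) = 0, μ(136) = 0, μ(137) = -1, μ(138) = -1, μ(139) = -1, μ(140) = 0, μ(141) = 1, μ(142) = 1, μ(143) = 1, μ(144) = 0, μ(145) = 1, μ(146) = 1, μ(147) = 0, μ(148) = 0, μ(149) = -1, μ(150) = 0, μ(151) = -1, μ(152) = 0, μ(153) = 0, μ(154) = -1, μ(155) = 1, μ(156) = 0, μ(157) = -1, μ(158) = 1, μ(159) = 1, μ(160) = 0, μ(161) = 1, μ(162) = 0, μ(163) = -1, μ(164) = 0, μ(165) = -1. Summing all 165 values: -1. (Mertens function M(x) = Σ_{n ≤ x} μ(n); on average M(x) should be small (PNT ⟺ M(x) = o(x)).)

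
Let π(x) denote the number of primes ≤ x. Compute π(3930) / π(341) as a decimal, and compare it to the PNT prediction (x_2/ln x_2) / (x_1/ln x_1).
π(3930)/π(341) = 545/68 ≈ 8.0147;  PNT prediction ≈ 8.1209.

π(341) = 68 and π(3930) = 545, so π(3930)/π(341) ≈ 8.0147. The PNT-predicted ratio is (3930/ln(3930)) / (341/ln(341)) ≈ 8.1209. The two agree to within a few percent, as expected.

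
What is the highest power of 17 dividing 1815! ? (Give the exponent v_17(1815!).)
v_17(1815!) = 112

Legendre's formula: v_p(n!) = Σ_{k ≥ 1} ⌊n / p^k⌋. For p = 17, n = 1815, the terms are:
  ⌊1815/17^1⌋ = ⌊1815/17⌋ = 106
  ⌊1815/17^2⌋ = ⌊1815/289⌋ = 6
(the next term ⌊1815/17^3⌋ = 0, terminating the sum). Summing: v_17(1815!) = 106 + 6 = 112.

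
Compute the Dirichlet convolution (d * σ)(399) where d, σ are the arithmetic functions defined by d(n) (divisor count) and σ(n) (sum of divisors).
(d * σ)(399) = 1320

Divisors of 399: [1, 3, 7, 19, 21, 57, 133, 399]. For each d | 399:
  d = 1: d(1) · σ(399/1) = 1 · 640 = 640
  d = 3: d(3) · σ(399/3) = 2 · 160 = 320
  d = 7: d(7) · σ(399/7) = 2 · 80 = 160
  d = 19: d(19) · σ(399/19) = 2 · 32 = 64
  d = 21: d(21) · σ(399/21) = 4 · 20 = 80
  d = 57: d(57) · σ(399/57) = 4 · 8 = 32
  d = 133: d(133) · σ(399/133) = 4 · 4 = 16
  d = 399: d(399) · σ(399/399) = 8 · 1 = 8
Summing: (d * σ)(399) = 640 + 320 + 160 + 64 + 80 + 32 + 16 + 8 = 1320.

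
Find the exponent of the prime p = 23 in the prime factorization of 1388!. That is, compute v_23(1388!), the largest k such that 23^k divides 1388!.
v_23(1388!) = 62

Legendre's formula: v_p(n!) = Σ_{k ≥ 1} ⌊n / p^k⌋. For p = 23, n = 1388, the terms are:
  ⌊1388/23^1⌋ = ⌊1388/23⌋ = 60
  ⌊1388/23^2⌋ = ⌊1388/529⌋ = 2
(the next term ⌊1388/23^3⌋ = 0, terminating the sum). Summing: v_23(1388!) = 60 + 2 = 62.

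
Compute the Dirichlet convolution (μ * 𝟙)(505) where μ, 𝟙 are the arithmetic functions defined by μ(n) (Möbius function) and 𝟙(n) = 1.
(μ * 𝟙)(505) = 0

Divisors of 505: [1, 5, 101, 505]. For each d | 505:
  d = 1: μ(1) · 𝟙(505/1) = 1 · 1 = 1
  d = 5: μ(5) · 𝟙(505/5) = -1 · 1 = -1
  d = 101: μ(101) · 𝟙(505/101) = -1 · 1 = -1
  d = 505: μ(505) · 𝟙(505/505) = 1 · 1 = 1
Summing: (μ * 𝟙)(505) = 1 + -1 + -1 + 1 = 0.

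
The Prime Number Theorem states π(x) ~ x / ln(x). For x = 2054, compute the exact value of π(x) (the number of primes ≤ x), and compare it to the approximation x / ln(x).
π(2054) = 310;  x/ln(x) ≈ 269.29;  relative error ≈ 13.13%.

Directly count primes up to 2054: π(2054) = 310. The PNT approximation gives 2054/ln(2054) ≈ 2054/7.62754 ≈ 269.29. Relative error (π(x) − x/ln(x)) / π(x) ≈ 13.13%; the approximation is known to undercount slightly (Li(x) is a better estimate).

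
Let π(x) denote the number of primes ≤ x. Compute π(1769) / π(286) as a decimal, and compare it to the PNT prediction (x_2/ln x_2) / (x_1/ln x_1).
π(1769)/π(286) = 274/61 ≈ 4.4918;  PNT prediction ≈ 4.6782.

π(286) = 61 and π(1769) = 274, so π(1769)/π(286) ≈ 4.4918. The PNT-predicted ratio is (1769/ln(1769)) / (286/ln(286)) ≈ 4.6782. The two agree to within a few percent, as expected.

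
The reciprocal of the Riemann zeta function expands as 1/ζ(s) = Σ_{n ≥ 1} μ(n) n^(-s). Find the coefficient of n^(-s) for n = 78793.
μ(78793) = 1

Factor n = 78793 = 11 · 13 · 19 · 29. μ(n) = 0 if any exponent ≥ 2 (not squarefree); otherwise μ(n) = (−1)^{ω(n)} where ω(n) is the number of distinct prime factors. Applying: μ(78793) = 1.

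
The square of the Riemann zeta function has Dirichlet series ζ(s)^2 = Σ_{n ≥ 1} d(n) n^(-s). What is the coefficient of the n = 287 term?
d(287) = 4

ζ(s)^2 = (Σ 1/m^s)(Σ 1/k^s). The coefficient of 1/n^s in the product is the number of ordered pairs (m, k) with mk = n, which equals d(n). For n = 287, divisors are [1, 7, 41, 287], so d(287) = 4.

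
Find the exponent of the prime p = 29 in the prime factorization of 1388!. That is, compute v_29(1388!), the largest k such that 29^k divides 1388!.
v_29(1388!) = 48

Legendre's formula: v_p(n!) = Σ_{k ≥ 1} ⌊n / p^k⌋. For p = 29, n = 1388, the terms are:
  ⌊1388/29^1⌋ = ⌊1388/29⌋ = 47
  ⌊1388/29^2⌋ = ⌊1388/841⌋ = 1
(the next term ⌊1388/29^3⌋ = 0, terminating the sum). Summing: v_29(1388!) = 47 + 1 = 48.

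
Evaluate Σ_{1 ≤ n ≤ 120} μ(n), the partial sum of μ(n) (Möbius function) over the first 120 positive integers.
Σ_{n ≤ 120} μ(n) = -3

Compute μ(n) for each 1 ≤ n ≤ 120: μ(1) = 1, μ(2) = -1, μ(3) = -1, μ(4) = 0, μ(5) = -1, μ(6) = 1, μ(7) = -1, μ(8) = 0, μ(9) = 0, μ(10) = 1, μ(11) = -1, μ(12) = 0, μ(13) = -1, μ(14) = 1, μ(15) = 1, μ(16) = 0, μ(17) = -1, μ(18) = 0, μ(19) = -1, μ(20) = 0, μ(21) = 1, μ(22) = 1, μ(23) = -1, μ(24) = 0, μ(25) = 0, μ(26) = 1, μ(27) = 0, μ(28) = 0, μ(29) = -1, μ(30) = -1, μ(31) = -1, μ(32) = 0, μ(33) = 1, μ(34) = 1, μ(35) = 1, μ(36) = 0, μ(37) = -1, μ(38) = 1, μ(39) = 1, μ(40) = 0, μ(41) = -1, μ(42) = -1, μ(43) = -1, μ(44) = 0, μ(45) = 0, μ(46) = 1, μ(47) = -1, μ(48) = 0, μ(49) = 0, μ(50) = 0, μ(51) = 1, μ(52) = 0, μ(53) = -1, μ(54) = 0, μ(55) = 1, μ(56) = 0, μ(57) = 1, μ(58) = 1, μ(59) = -1, μ(60) = 0, μ(61) = -1, μ(62) = 1, μ(63) = 0, μ(64) = 0, μ(65) = 1, μ(66) = -1, μ(67) = -1, μ(68) = 0, μ(69) = 1, μ(70) = -1, μ(71) = -1, μ(72) = 0, μ(73) = -1, μ(74) = 1, μ(75) = 0, μ(76) = 0, μ(77) = 1, μ(78) = -1, μ(79) = -1, μ(80) = 0, μ(81) = 0, μ(82) = 1, μ(83) = -1, μ(84) = 0, μ(85) = 1, μ(86) = 1, μ(87) = 1, μ(88) = 0, μ(89) = -1, μ(90) = 0, μ(91) = 1, μ(92) = 0, μ(93) = 1, μ(94) = 1, μ(95) = 1, μ(96) = 0, μ(97) = -1, μ(98) = 0, μ(99) = 0, μ(100) = 0, μ(101) = -1, μ(102) = -1, μ(103) = -1, μ(104) = 0, μ(105) = -1, μ(106) = 1, μ(107) = -1, μ(108) = 0, μ(109) = -1, μ(110) = -1, μ(111) = 1, μ(112) = 0, μ(113) = -1, μ(114) = -1, μ(115) = 1, μ(116) = 0, μ(117) = 0, μ(118) = 1, μ(119) = 1, μ(120) = 0. Summing all 120 values: -3. (Mertens function M(x) = Σ_{n ≤ x} μ(n); on average M(x) should be small (PNT ⟺ M(x) = o(x)).)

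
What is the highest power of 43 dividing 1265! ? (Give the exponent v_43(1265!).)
v_43(1265!) = 29

Legendre's formula: v_p(n!) = Σ_{k ≥ 1} ⌊n / p^k⌋. For p = 43, n = 1265, the terms are:
  ⌊1265/43^1⌋ = ⌊1265/43⌋ = 29
(the next term ⌊1265/43^2⌋ = 0, terminating the sum). Summing: v_43(1265!) = 29 = 29.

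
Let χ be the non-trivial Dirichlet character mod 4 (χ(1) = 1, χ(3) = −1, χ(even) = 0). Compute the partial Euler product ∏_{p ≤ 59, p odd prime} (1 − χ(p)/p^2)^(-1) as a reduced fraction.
∏ = 21166213940439075800336462671/23105733135420641771520000000

The odd primes p ≤ 59 are [3, 5, 7, 11, 13, 17, 19, 23, 29, 31, 37, 41, 43, 47, 53, 59]. For each, χ(p) = 1 if p ≡ 1 mod 4, χ(p) = −1 if p ≡ 3 mod 4. Taking (1 − χ(p)/p^2)^(-1) = p^2/(p^2 − χ(p)): (1 − (-1)/3^2)^(-1) · (1 − (1)/5^2)^(-1) · (1 − (-1)/7^2)^(-1) · (1 − (-1)/11^2)^(-1) · (1 − (1)/13^2)^(-1) · (1 − (1)/17^2)^(-1) · (1 − (-1)/19^2)^(-1) · (1 − (-1)/23^2)^(-1) · (1 − (1)/29^2)^(-1) · (1 − (-1)/31^2)^(-1) · (1 − (1)/37^2)^(-1) · (1 − (1)/41^2)^(-1) · (1 − (-1)/43^2)^(-1) · (1 − (-1)/47^2)^(-1) · (1 − (1)/53^2)^(-1) · (1 − (-1)/59^2)^(-1) = 21166213940439075800336462671/23105733135420641771520000000.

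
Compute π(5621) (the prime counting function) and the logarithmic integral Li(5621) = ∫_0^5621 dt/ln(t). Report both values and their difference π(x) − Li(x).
π(5621) = 738;  Li(5621) ≈ 756.69;  π(x) − Li(x) ≈ -18.69.

Direct count of primes ≤ 5621 gives π(5621) = 738. Numerical evaluation of the logarithmic integral gives Li(5621) ≈ 756.69. The difference π(x) − Li(x) ≈ -18.69 is typically negative for small/moderate x (Li(x) overestimates), though Littlewood's theorem shows this sign changes infinitely often.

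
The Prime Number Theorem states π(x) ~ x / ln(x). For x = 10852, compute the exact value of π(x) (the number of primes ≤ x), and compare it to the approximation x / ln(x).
π(10852) = 1318;  x/ln(x) ≈ 1167.87;  relative error ≈ 11.39%.

Directly count primes up to 10852: π(10852) = 1318. The PNT approximation gives 10852/ln(10852) ≈ 10852/9.29210 ≈ 1167.87. Relative error (π(x) − x/ln(x)) / π(x) ≈ 11.39%; the approximation is known to undercount slightly (Li(x) is a better estimate).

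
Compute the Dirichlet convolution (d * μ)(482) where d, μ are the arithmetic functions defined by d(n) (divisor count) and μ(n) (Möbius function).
(d * μ)(482) = 1

Divisors of 482: [1, 2, 241, 482]. For each d | 482:
  d = 1: d(1) · μ(482/1) = 1 · 1 = 1
  d = 2: d(2) · μ(482/2) = 2 · -1 = -2
  d = 241: d(241) · μ(482/241) = 2 · -1 = -2
  d = 482: d(482) · μ(482/482) = 4 · 1 = 4
Summing: (d * μ)(482) = 1 + -2 + -2 + 4 = 1.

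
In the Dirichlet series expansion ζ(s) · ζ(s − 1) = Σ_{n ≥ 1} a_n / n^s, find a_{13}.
σ(13) = 14

In the product (Σ m^0/m^s)(Σ k / k^s) = Σ (Σ_{d | n} d) / n^s, the coefficient of 1/n^s is σ(n) = Σ_{d | n} d. For n = 13, divisors are [1, 13]; summing: σ(13) = 14.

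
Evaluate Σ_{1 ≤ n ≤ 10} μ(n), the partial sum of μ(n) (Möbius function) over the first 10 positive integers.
Σ_{n ≤ 10} μ(n) = -1

Compute μ(n) for each 1 ≤ n ≤ 10: μ(1) = 1, μ(2) = -1, μ(3) = -1, μ(4) = 0, μ(5) = -1, μ(6) = 1, μ(7) = -1, μ(8) = 0, μ(9) = 0, μ(10) = 1. Summing all 10 values: -1. (Mertens function M(x) = Σ_{n ≤ x} μ(n); on average M(x) should be small (PNT ⟺ M(x) = o(x)).)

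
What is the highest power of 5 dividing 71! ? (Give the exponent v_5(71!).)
v_5(71!) = 16

Legendre's formula: v_p(n!) = Σ_{k ≥ 1} ⌊n / p^k⌋. For p = 5, n = 71, the terms are:
  ⌊71/5^1⌋ = ⌊71/5⌋ = 14
  ⌊71/5^2⌋ = ⌊71/25⌋ = 2
(the next term ⌊71/5^3⌋ = 0, terminating the sum). Summing: v_5(71!) = 14 + 2 = 16.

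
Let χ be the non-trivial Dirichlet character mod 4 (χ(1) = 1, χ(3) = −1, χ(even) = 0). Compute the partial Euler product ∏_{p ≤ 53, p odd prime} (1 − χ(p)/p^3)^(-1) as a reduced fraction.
∏ = 825131832927904152751703886265311831503045/851571808026684219819301170519057245405184

The odd primes p ≤ 53 are [3, 5, 7, 11, 13, 17, 19, 23, 29, 31, 37, 41, 43, 47, 53]. For each, χ(p) = 1 if p ≡ 1 mod 4, χ(p) = −1 if p ≡ 3 mod 4. Taking (1 − χ(p)/p^3)^(-1) = p^3/(p^3 − χ(p)): (1 − (-1)/3^3)^(-1) · (1 − (1)/5^3)^(-1) · (1 − (-1)/7^3)^(-1) · (1 − (-1)/11^3)^(-1) · (1 − (1)/13^3)^(-1) · (1 − (1)/17^3)^(-1) · (1 − (-1)/19^3)^(-1) · (1 − (-1)/23^3)^(-1) · (1 − (1)/29^3)^(-1) · (1 − (-1)/31^3)^(-1) · (1 − (1)/37^3)^(-1) · (1 − (1)/41^3)^(-1) · (1 − (-1)/43^3)^(-1) · (1 − (-1)/47^3)^(-1) · (1 − (1)/53^3)^(-1) = 825131832927904152751703886265311831503045/851571808026684219819301170519057245405184.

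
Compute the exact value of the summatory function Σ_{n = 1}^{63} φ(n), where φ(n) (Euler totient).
Σ_{n ≤ 63} φ(n) = 1228

Compute φ(n) for each 1 ≤ n ≤ 63: φ(1) = 1, φ(2) = 1, φ(3) = 2, φ(4) = 2, φ(5) = 4, φ(6) = 2, φ(7) = 6, φ(8) = 4, φ(9) = 6, φ(10) = 4, φ(11) = 10, φ(12) = 4, φ(13) = 12, φ(14) = 6, φ(15) = 8, φ(16) = 8, φ(17) = 16, φ(18) = 6, φ(19) = 18, φ(20) = 8, φ(21) = 12, φ(22) = 10, φ(23) = 22, φ(24) = 8, φ(25) = 20, φ(26) = 12, φ(27) = 18, φ(28) = 12, φ(29) = 28, φ(30) = 8, φ(31) = 30, φ(32) = 16, φ(33) = 20, φ(34) = 16, φ(35) = 24, φ(36) = 12, φ(37) = 36, φ(38) = 18, φ(39) = 24, φ(40) = 16, φ(41) = 40, φ(42) = 12, φ(43) = 42, φ(44) = 20, φ(45) = 24, φ(46) = 22, φ(47) = 46, φ(48) = 16, φ(49) = 42, φ(50) = 20, φ(51) = 32, φ(52) = 24, φ(53) = 52, φ(54) = 18, φ(55) = 40, φ(56) = 24, φ(57) = 36, φ(58) = 28, φ(59) = 58, φ(60) = 16, φ(61) = 60, φ(62) = 30, φ(63) = 36. Summing all 63 values: 1228. (Average order: Σ_{n ≤ x} φ(n) ~ (3/π²) x². For x = 63, (3/π²)·63² ≈ 1206.43.)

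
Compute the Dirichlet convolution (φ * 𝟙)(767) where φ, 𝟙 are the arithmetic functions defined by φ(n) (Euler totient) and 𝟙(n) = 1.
(φ * 𝟙)(767) = 767

Divisors of 767: [1, 13, 59, 767]. For each d | 767:
  d = 1: φ(1) · 𝟙(767/1) = 1 · 1 = 1
  d = 13: φ(13) · 𝟙(767/13) = 12 · 1 = 12
  d = 59: φ(59) · 𝟙(767/59) = 58 · 1 = 58
  d = 767: φ(767) · 𝟙(767/767) = 696 · 1 = 696
Summing: (φ * 𝟙)(767) = 1 + 12 + 58 + 696 = 767.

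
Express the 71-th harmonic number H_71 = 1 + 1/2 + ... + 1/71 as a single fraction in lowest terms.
H_71 = 3028810706851429109067025637383/624893729741902836283505236800

Direct summation: H_71 = 1 + 1/2 + ... + 1/71. The least common denominator is lcm(1, ..., 71) = 5624043567677125526551547131200; over this denominator the numerator is 5624043567677125526551547131200 + 2812021783838562763275773565600 + 1874681189225708508850515710400 + 1406010891919281381637886782800 + 1124808713535425105310309426240 + 937340594612854254425257855200 + 803434795382446503793078161600 + 703005445959640690818943391400 + 624893729741902836283505236800 + 562404356767712552655154713120 + 511276687970647775141049739200 + 468670297306427127212628927600 + 432618735975163502042426702400 + 401717397691223251896539080800 + 374936237845141701770103142080 + 351502722979820345409471695700 + 330826092216301501561855713600 + 312446864870951418141752618400 + 296002293035638185607976164800 + 281202178383856276327577356560 + 267811598460815501264359387200 + 255638343985323887570524869600 + 244523633377266327241371614400 + 234335148653213563606314463800 + 224961742707085021062061885248 + 216309367987581751021213351200 + 208297909913967612094501745600 + 200858698845611625948269540400 + 193932536816452604363846452800 + 187468118922570850885051571040 + 181420760247649210533920875200 + 175751361489910172704735847850 + 170425562656882591713683246400 + 165413046108150750780927856800 + 160686959076489300758615632320 + 156223432435475709070876309200 + 152001177504787176393285057600 + 148001146517819092803988082400 + 144206245325054500680808900800 + 140601089191928138163788678280 + 137171794333588427476867003200 + 133905799230407750632179693600 + 130791710876212221547710398400 + 127819171992661943785262434800 + 124978745948380567256701047360 + 122261816688633163620685807200 + 119660501439938840990458449600 + 117167574326606781803157231900 + 114776399340349500541868308800 + 112480871353542510531030942624 + 110275364072100500520618571200 + 108154683993790875510606675600 + 106114029578813689180217870400 + 104148954956983806047250872800 + 102255337594129555028209947840 + 100429349422805812974134770200 + 98667431011879395202658721600 + 96966268408226302181923226400 + 95322772333510602144941476800 + 93734059461285425442525785520 + 92197435535690582402484379200 + 90710380123824605266960437600 + 89270532820271833754786462400 + 87875680744955086352367923925 + 86523747195032700408485340480 + 85212781328441295856841623200 + 83940948771300380993306673600 + 82706523054075375390463928400 + 81507877792422109080457204800 + 80343479538244650379307816160 + 79211881234889091923261227200 = 27259296361662861981603230736447, so H_71 = 27259296361662861981603230736447/5624043567677125526551547131200; reducing by gcd(27259296361662861981603230736447, 5624043567677125526551547131200) = 9 gives 3028810706851429109067025637383/624893729741902836283505236800 ≈ 4.84692. (The PNT-adjacent estimate ln(71) + γ ≈ 4.83990 matches within O(1/n).)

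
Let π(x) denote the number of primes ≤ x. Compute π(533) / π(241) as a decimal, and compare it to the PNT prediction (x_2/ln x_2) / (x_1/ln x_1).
π(533)/π(241) = 99/53 ≈ 1.8679;  PNT prediction ≈ 1.9320.

π(241) = 53 and π(533) = 99, so π(533)/π(241) ≈ 1.8679. The PNT-predicted ratio is (533/ln(533)) / (241/ln(241)) ≈ 1.9320. The two agree to within a few percent, as expected.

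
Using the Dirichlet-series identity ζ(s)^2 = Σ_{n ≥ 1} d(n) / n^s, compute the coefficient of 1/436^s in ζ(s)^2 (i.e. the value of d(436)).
d(436) = 6

ζ(s)^2 = (Σ 1/m^s)(Σ 1/k^s). The coefficient of 1/n^s in the product is the number of ordered pairs (m, k) with mk = n, which equals d(n). For n = 436, divisors are [1, 2, 4, 109, 218, 436], so d(436) = 6.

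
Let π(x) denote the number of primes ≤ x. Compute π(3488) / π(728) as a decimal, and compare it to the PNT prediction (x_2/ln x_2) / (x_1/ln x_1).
π(3488)/π(728) = 487/129 ≈ 3.7752;  PNT prediction ≈ 3.8709.

π(728) = 129 and π(3488) = 487, so π(3488)/π(728) ≈ 3.7752. The PNT-predicted ratio is (3488/ln(3488)) / (728/ln(728)) ≈ 3.8709. The two agree to within a few percent, as expected.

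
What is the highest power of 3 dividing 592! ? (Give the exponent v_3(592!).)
v_3(592!) = 292

Legendre's formula: v_p(n!) = Σ_{k ≥ 1} ⌊n / p^k⌋. For p = 3, n = 592, the terms are:
  ⌊592/3^1⌋ = ⌊592/3⌋ = 197
  ⌊592/3^2⌋ = ⌊592/9⌋ = 65
  ⌊592/3^3⌋ = ⌊592/27⌋ = 21
  ⌊592/3^4⌋ = ⌊592/81⌋ = 7
  ⌊592/3^5⌋ = ⌊592/243⌋ = 2
(the next term ⌊592/3^6⌋ = 0, terminating the sum). Summing: v_3(592!) = 197 + 65 + 21 + 7 + 2 = 292.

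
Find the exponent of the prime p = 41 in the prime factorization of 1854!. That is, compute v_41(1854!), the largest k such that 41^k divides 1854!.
v_41(1854!) = 46

Legendre's formula: v_p(n!) = Σ_{k ≥ 1} ⌊n / p^k⌋. For p = 41, n = 1854, the terms are:
  ⌊1854/41^1⌋ = ⌊1854/41⌋ = 45
  ⌊1854/41^2⌋ = ⌊1854/1681⌋ = 1
(the next term ⌊1854/41^3⌋ = 0, terminating the sum). Summing: v_41(1854!) = 45 + 1 = 46.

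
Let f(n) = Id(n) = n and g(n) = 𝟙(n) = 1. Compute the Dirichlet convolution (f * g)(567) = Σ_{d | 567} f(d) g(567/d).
(Id * 𝟙)(567) = 968

Divisors of 567: [1, 3, 7, 9, 21, 27, 63, 81, 189, 567]. For each d | 567:
  d = 1: Id(1) · 𝟙(567/1) = 1 · 1 = 1
  d = 3: Id(3) · 𝟙(567/3) = 3 · 1 = 3
  d = 7: Id(7) · 𝟙(567/7) = 7 · 1 = 7
  d = 9: Id(9) · 𝟙(567/9) = 9 · 1 = 9
  d = 21: Id(21) · 𝟙(567/21) = 21 · 1 = 21
  d = 27: Id(27) · 𝟙(567/27) = 27 · 1 = 27
  d = 63: Id(63) · 𝟙(567/63) = 63 · 1 = 63
  d = 81: Id(81) · 𝟙(567/81) = 81 · 1 = 81
  d = 189: Id(189) · 𝟙(567/189) = 189 · 1 = 189
  d = 567: Id(567) · 𝟙(567/567) = 567 · 1 = 567
Summing: (Id * 𝟙)(567) = 1 + 3 + 7 + 9 + 21 + 27 + 63 + 81 + 189 + 567 = 968.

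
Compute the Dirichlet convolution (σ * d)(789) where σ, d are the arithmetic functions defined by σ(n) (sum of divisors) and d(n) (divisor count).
(σ * d)(789) = 1596

Divisors of 789: [1, 3, 263, 789]. For each d | 789:
  d = 1: σ(1) · d(789/1) = 1 · 4 = 4
  d = 3: σ(3) · d(789/3) = 4 · 2 = 8
  d = 263: σ(263) · d(789/263) = 264 · 2 = 528
  d = 789: σ(789) · d(789/789) = 1056 · 1 = 1056
Summing: (σ * d)(789) = 4 + 8 + 528 + 1056 = 1596.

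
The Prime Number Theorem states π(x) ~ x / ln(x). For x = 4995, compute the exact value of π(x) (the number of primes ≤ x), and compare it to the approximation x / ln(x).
π(4995) = 668;  x/ln(x) ≈ 586.53;  relative error ≈ 12.20%.

Directly count primes up to 4995: π(4995) = 668. The PNT approximation gives 4995/ln(4995) ≈ 4995/8.51619 ≈ 586.53. Relative error (π(x) − x/ln(x)) / π(x) ≈ 12.20%; the approximation is known to undercount slightly (Li(x) is a better estimate).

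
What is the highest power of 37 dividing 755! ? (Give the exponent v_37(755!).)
v_37(755!) = 20

Legendre's formula: v_p(n!) = Σ_{k ≥ 1} ⌊n / p^k⌋. For p = 37, n = 755, the terms are:
  ⌊755/37^1⌋ = ⌊755/37⌋ = 20
(the next term ⌊755/37^2⌋ = 0, terminating the sum). Summing: v_37(755!) = 20 = 20.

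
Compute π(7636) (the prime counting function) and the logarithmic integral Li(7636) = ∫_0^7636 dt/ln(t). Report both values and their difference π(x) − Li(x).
π(7636) = 968;  Li(7636) ≈ 985.81;  π(x) − Li(x) ≈ -17.81.

Direct count of primes ≤ 7636 gives π(7636) = 968. Numerical evaluation of the logarithmic integral gives Li(7636) ≈ 985.81. The difference π(x) − Li(x) ≈ -17.81 is typically negative for small/moderate x (Li(x) overestimates), though Littlewood's theorem shows this sign changes infinitely often.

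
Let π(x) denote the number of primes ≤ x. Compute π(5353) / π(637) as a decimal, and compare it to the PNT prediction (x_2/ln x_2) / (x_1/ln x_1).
π(5353)/π(637) = 708/115 ≈ 6.1565;  PNT prediction ≈ 6.3199.

π(637) = 115 and π(5353) = 708, so π(5353)/π(637) ≈ 6.1565. The PNT-predicted ratio is (5353/ln(5353)) / (637/ln(637)) ≈ 6.3199. The two agree to within a few percent, as expected.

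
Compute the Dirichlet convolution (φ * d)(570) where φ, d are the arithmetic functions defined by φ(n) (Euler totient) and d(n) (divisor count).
(φ * d)(570) = 1440

Divisors of 570: [1, 2, 3, 5, 6, 10, 15, 19, 30, 38, 57, 95, 114, 190, 285, 570]. For each d | 570:
  d = 1: φ(1) · d(570/1) = 1 · 16 = 16
  d = 2: φ(2) · d(570/2) = 1 · 8 = 8
  d = 3: φ(3) · d(570/3) = 2 · 8 = 16
  d = 5: φ(5) · d(570/5) = 4 · 8 = 32
  d = 6: φ(6) · d(570/6) = 2 · 4 = 8
  d = 10: φ(10) · d(570/10) = 4 · 4 = 16
  d = 15: φ(15) · d(570/15) = 8 · 4 = 32
  d = 19: φ(19) · d(570/19) = 18 · 8 = 144
  d = 30: φ(30) · d(570/30) = 8 · 2 = 16
  d = 38: φ(38) · d(570/38) = 18 · 4 = 72
  d = 57: φ(57) · d(570/57) = 36 · 4 = 144
  d = 95: φ(95) · d(570/95) = 72 · 4 = 288
  d = 114: φ(114) · d(570/114) = 36 · 2 = 72
  d = 190: φ(190) · d(570/190) = 72 · 2 = 144
  d = 285: φ(285) · d(570/285) = 144 · 2 = 288
  d = 570: φ(570) · d(570/570) = 144 · 1 = 144
Summing: (φ * d)(570) = 16 + 8 + 16 + 32 + 8 + 16 + 32 + 144 + 16 + 72 + 144 + 288 + 72 + 144 + 288 + 144 = 1440.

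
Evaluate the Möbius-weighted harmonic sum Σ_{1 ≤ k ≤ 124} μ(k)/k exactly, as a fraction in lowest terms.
Σ μ(k)/k = 23090940688334333795050585396213953208427071/3161005464041760778814520629154366249327468699

Values of μ(k) for 1 ≤ k ≤ 124: μ(1) = 1, μ(2) = -1, μ(3) = -1, μ(5) = -1, μ(6) = 1, μ(7) = -1, μ(10) = 1, μ(11) = -1, μ(13) = -1, μ(14) = 1, μ(15) = 1, μ(17) = -1, μ(19) = -1, μ(21) = 1, μ(22) = 1, μ(23) = -1, μ(26) = 1, μ(29) = -1, μ(30) = -1, μ(31) = -1, μ(33) = 1, μ(34) = 1, μ(35) = 1, μ(37) = -1, μ(38) = 1, μ(39) = 1, μ(41) = -1, μ(42) = -1, μ(43) = -1, μ(46) = 1, μ(47) = -1, μ(51) = 1, μ(53) = -1, μ(55) = 1, μ(57) = 1, μ(58) = 1, μ(59) = -1, μ(61) = -1, μ(62) = 1, μ(65) = 1, μ(66) = -1, μ(67) = -1, μ(69) = 1, μ(70) = -1, μ(71) = -1, μ(73) = -1, μ(74) = 1, μ(77) = 1, μ(78) = -1, μ(79) = -1, μ(82) = 1, μ(83) = -1, μ(85) = 1, μ(86) = 1, μ(87) = 1, μ(89) = -1, μ(91) = 1, μ(93) = 1, μ(94) = 1, μ(95) = 1, μ(97) = -1, μ(101) = -1, μ(102) = -1, μ(103) = -1, μ(105) = -1, μ(106) = 1, μ(107) = -1, μ(109) = -1, μ(110) = -1, μ(111) = 1, μ(113) = -1, μ(114) = -1, μ(115) = 1, μ(118) = 1, μ(119) = 1, μ(122) = 1, μ(123) = 1, with μ = 0 on non-squarefree integers. Summing μ(k)/k for k where μ(k) ≠ 0 gives 23090940688334333795050585396213953208427071/3161005464041760778814520629154366249327468699 ≈ 0.0073. (PNT ⟺ this sum → 0 as n → ∞.)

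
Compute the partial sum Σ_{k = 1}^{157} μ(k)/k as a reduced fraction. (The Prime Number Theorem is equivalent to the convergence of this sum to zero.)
Σ μ(k)/k = 190885929598303660936390858874022658428948558028554264968/842265880802797496205613502094089147906132634473570891010235

Values of μ(k) for 1 ≤ k ≤ 157: μ(1) = 1, μ(2) = -1, μ(3) = -1, μ(5) = -1, μ(6) = 1, μ(7) = -1, μ(10) = 1, μ(11) = -1, μ(13) = -1, μ(14) = 1, μ(15) = 1, μ(17) = -1, μ(19) = -1, μ(21) = 1, μ(22) = 1, μ(23) = -1, μ(26) = 1, μ(29) = -1, μ(30) = -1, μ(31) = -1, μ(33) = 1, μ(34) = 1, μ(35) = 1, μ(37) = -1, μ(38) = 1, μ(39) = 1, μ(41) = -1, μ(42) = -1, μ(43) = -1, μ(46) = 1, μ(47) = -1, μ(51) = 1, μ(53) = -1, μ(55) = 1, μ(57) = 1, μ(58) = 1, μ(59) = -1, μ(61) = -1, μ(62) = 1, μ(65) = 1, μ(66) = -1, μ(67) = -1, μ(69) = 1, μ(70) = -1, μ(71) = -1, μ(73) = -1, μ(74) = 1, μ(77) = 1, μ(78) = -1, μ(79) = -1, μ(82) = 1, μ(83) = -1, μ(85) = 1, μ(86) = 1, μ(87) = 1, μ(89) = -1, μ(91) = 1, μ(93) = 1, μ(94) = 1, μ(95) = 1, μ(97) = -1, μ(101) = -1, μ(102) = -1, μ(103) = -1, μ(105) = -1, μ(106) = 1, μ(107) = -1, μ(109) = -1, μ(110) = -1, μ(111) = 1, μ(113) = -1, μ(114) = -1, μ(115) = 1, μ(118) = 1, μ(119) = 1, μ(122) = 1, μ(123) = 1, μ(127) = -1, μ(129) = 1, μ(130) = -1, μ(131) = -1, μ(133) = 1, μ(134) = 1, μ(137) = -1, μ(138) = -1, μ(139) = -1, μ(141) = 1, μ(142) = 1, μ(143) = 1, μ(145) = 1, μ(146) = 1, μ(149) = -1, μ(151) = -1, μ(154) = -1, μ(155) = 1, μ(157) = -1, with μ = 0 on non-squarefree integers. Summing μ(k)/k for k where μ(k) ≠ 0 gives 190885929598303660936390858874022658428948558028554264968/842265880802797496205613502094089147906132634473570891010235 ≈ 0.0002. (PNT ⟺ this sum → 0 as n → ∞.)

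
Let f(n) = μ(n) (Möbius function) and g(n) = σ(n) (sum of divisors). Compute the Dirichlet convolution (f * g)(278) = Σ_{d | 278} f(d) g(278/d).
(μ * σ)(278) = 278

Divisors of 278: [1, 2, 139, 278]. For each d | 278:
  d = 1: μ(1) · σ(278/1) = 1 · 420 = 420
  d = 2: μ(2) · σ(278/2) = -1 · 140 = -140
  d = 139: μ(139) · σ(278/139) = -1 · 3 = -3
  d = 278: μ(278) · σ(278/278) = 1 · 1 = 1
Summing: (μ * σ)(278) = 420 + -140 + -3 + 1 = 278.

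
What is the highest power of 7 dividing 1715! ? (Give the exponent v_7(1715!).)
v_7(1715!) = 285

Legendre's formula: v_p(n!) = Σ_{k ≥ 1} ⌊n / p^k⌋. For p = 7, n = 1715, the terms are:
  ⌊1715/7^1⌋ = ⌊1715/7⌋ = 245
  ⌊1715/7^2⌋ = ⌊1715/49⌋ = 35
  ⌊1715/7^3⌋ = ⌊1715/343⌋ = 5
(the next term ⌊1715/7^4⌋ = 0, terminating the sum). Summing: v_7(1715!) = 245 + 35 + 5 = 285.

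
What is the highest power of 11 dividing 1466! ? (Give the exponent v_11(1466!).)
v_11(1466!) = 146

Legendre's formula: v_p(n!) = Σ_{k ≥ 1} ⌊n / p^k⌋. For p = 11, n = 1466, the terms are:
  ⌊1466/11^1⌋ = ⌊1466/11⌋ = 133
  ⌊1466/11^2⌋ = ⌊1466/121⌋ = 12
  ⌊1466/11^3⌋ = ⌊1466/1331⌋ = 1
(the next term ⌊1466/11^4⌋ = 0, terminating the sum). Summing: v_11(1466!) = 133 + 12 + 1 = 146.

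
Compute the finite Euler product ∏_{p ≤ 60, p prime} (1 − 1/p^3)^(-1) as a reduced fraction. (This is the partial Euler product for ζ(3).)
∏ = 115000146464778681614198126342037237932886401/95672294696528702067767313816624165235458048

The primes p ≤ 60 are [2, 3, 5, 7, 11, 13, 17, 19, 23, 29, 31, 37, 41, 43, 47, 53, 59]. For each prime, (1 − 1/p^3)^(-1) = p^3 / (p^3 − 1). The product is (1 − 1/2^3)^(-1), (1 − 1/3^3)^(-1), (1 − 1/5^3)^(-1), (1 − 1/7^3)^(-1), (1 − 1/11^3)^(-1), (1 − 1/13^3)^(-1), (1 − 1/17^3)^(-1), (1 − 1/19^3)^(-1), (1 − 1/23^3)^(-1), (1 − 1/29^3)^(-1), (1 − 1/31^3)^(-1), (1 − 1/37^3)^(-1), (1 − 1/41^3)^(-1), (1 − 1/43^3)^(-1), (1 − 1/47^3)^(-1), (1 − 1/53^3)^(-1), (1 − 1/59^3)^(-1) = ∏ p^3 / (p^3 − 1) = 115000146464778681614198126342037237932886401/95672294696528702067767313816624165235458048.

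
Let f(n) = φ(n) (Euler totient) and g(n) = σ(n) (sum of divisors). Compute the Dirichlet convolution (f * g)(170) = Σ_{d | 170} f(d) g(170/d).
(φ * σ)(170) = 1360

Divisors of 170: [1, 2, 5, 10, 17, 34, 85, 170]. For each d | 170:
  d = 1: φ(1) · σ(170/1) = 1 · 324 = 324
  d = 2: φ(2) · σ(170/2) = 1 · 108 = 108
  d = 5: φ(5) · σ(170/5) = 4 · 54 = 216
  d = 10: φ(10) · σ(170/10) = 4 · 18 = 72
  d = 17: φ(17) · σ(170/17) = 16 · 18 = 288
  d = 34: φ(34) · σ(170/34) = 16 · 6 = 96
  d = 85: φ(85) · σ(170/85) = 64 · 3 = 192
  d = 170: φ(170) · σ(170/170) = 64 · 1 = 64
Summing: (φ * σ)(170) = 324 + 108 + 216 + 72 + 288 + 96 + 192 + 64 = 1360.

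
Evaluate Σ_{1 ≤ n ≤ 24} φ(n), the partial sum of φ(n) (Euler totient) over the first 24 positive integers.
Σ_{n ≤ 24} φ(n) = 180

Compute φ(n) for each 1 ≤ n ≤ 24: φ(1) = 1, φ(2) = 1, φ(3) = 2, φ(4) = 2, φ(5) = 4, φ(6) = 2, φ(7) = 6, φ(8) = 4, φ(9) = 6, φ(10) = 4, φ(11) = 10, φ(12) = 4, φ(13) = 12, φ(14) = 6, φ(15) = 8, φ(16) = 8, φ(17) = 16, φ(18) = 6, φ(19) = 18, φ(20) = 8, φ(21) = 12, φ(22) = 10, φ(23) = 22, φ(24) = 8. Summing all 24 values: 180. (Average order: Σ_{n ≤ x} φ(n) ~ (3/π²) x². For x = 24, (3/π²)·24² ≈ 175.08.)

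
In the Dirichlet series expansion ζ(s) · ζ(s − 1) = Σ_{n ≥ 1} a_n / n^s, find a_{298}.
σ(298) = 450

In the product (Σ m^0/m^s)(Σ k / k^s) = Σ (Σ_{d | n} d) / n^s, the coefficient of 1/n^s is σ(n) = Σ_{d | n} d. For n = 298, divisors are [1, 2, 149, 298]; summing: σ(298) = 450.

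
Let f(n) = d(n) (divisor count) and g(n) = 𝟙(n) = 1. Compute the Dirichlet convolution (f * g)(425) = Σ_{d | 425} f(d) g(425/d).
(d * 𝟙)(425) = 18

Divisors of 425: [1, 5, 17, 25, 85, 425]. For each d | 425:
  d = 1: d(1) · 𝟙(425/1) = 1 · 1 = 1
  d = 5: d(5) · 𝟙(425/5) = 2 · 1 = 2
  d = 17: d(17) · 𝟙(425/17) = 2 · 1 = 2
  d = 25: d(25) · 𝟙(425/25) = 3 · 1 = 3
  d = 85: d(85) · 𝟙(425/85) = 4 · 1 = 4
  d = 425: d(425) · 𝟙(425/425) = 6 · 1 = 6
Summing: (d * 𝟙)(425) = 1 + 2 + 2 + 3 + 4 + 6 = 18.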